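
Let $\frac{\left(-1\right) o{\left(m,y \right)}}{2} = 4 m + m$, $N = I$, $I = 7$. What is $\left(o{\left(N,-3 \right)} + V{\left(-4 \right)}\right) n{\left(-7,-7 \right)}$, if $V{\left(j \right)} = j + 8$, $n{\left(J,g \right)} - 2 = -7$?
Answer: $330$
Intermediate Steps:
$N = 7$
$n{\left(J,g \right)} = -5$ ($n{\left(J,g \right)} = 2 - 7 = -5$)
$V{\left(j \right)} = 8 + j$
$o{\left(m,y \right)} = - 10 m$ ($o{\left(m,y \right)} = - 2 \left(4 m + m\right) = - 2 \cdot 5 m = - 10 m$)
$\left(o{\left(N,-3 \right)} + V{\left(-4 \right)}\right) n{\left(-7,-7 \right)} = \left(\left(-10\right) 7 + \left(8 - 4\right)\right) \left(-5\right) = \left(-70 + 4\right) \left(-5\right) = \left(-66\right) \left(-5\right) = 330$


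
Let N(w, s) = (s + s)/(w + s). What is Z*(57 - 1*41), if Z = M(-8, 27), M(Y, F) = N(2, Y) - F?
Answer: -1168/3 ≈ -389.33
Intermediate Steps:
N(w, s) = 2*s/(s + w) (N(w, s) = (2*s)/(s + w) = 2*s/(s + w))
M(Y, F) = -F + 2*Y/(2 + Y) (M(Y, F) = 2*Y/(Y + 2) - F = 2*Y/(2 + Y) - F = -F + 2*Y/(2 + Y))
Z = -73/3 (Z = (2*(-8) - 1*27*(2 - 8))/(2 - 8) = (-16 - 1*27*(-6))/(-6) = -(-16 + 162)/6 = -⅙*146 = -73/3 ≈ -24.333)
Z*(57 - 1*41) = -73*(57 - 1*41)/3 = -73*(57 - 41)/3 = -73/3*16 = -1168/3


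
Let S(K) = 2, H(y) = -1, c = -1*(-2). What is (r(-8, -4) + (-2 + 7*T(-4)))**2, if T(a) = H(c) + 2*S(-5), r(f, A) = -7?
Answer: 144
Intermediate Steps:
c = 2
T(a) = 3 (T(a) = -1 + 2*2 = -1 + 4 = 3)
(r(-8, -4) + (-2 + 7*T(-4)))**2 = (-7 + (-2 + 7*3))**2 = (-7 + (-2 + 21))**2 = (-7 + 19)**2 = 12**2 = 144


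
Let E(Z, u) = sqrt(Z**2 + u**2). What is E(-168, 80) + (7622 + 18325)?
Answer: 25947 + 8*sqrt(541) ≈ 26133.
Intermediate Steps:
E(-168, 80) + (7622 + 18325) = sqrt((-168)**2 + 80**2) + (7622 + 18325) = sqrt(28224 + 6400) + 25947 = sqrt(34624) + 25947 = 8*sqrt(541) + 25947 = 25947 + 8*sqrt(541)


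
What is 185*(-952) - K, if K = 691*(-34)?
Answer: -152626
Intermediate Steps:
K = -23494
185*(-952) - K = 185*(-952) - 1*(-23494) = -176120 + 23494 = -152626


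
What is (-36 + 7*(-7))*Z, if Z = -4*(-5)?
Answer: -1700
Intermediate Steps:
Z = 20
(-36 + 7*(-7))*Z = (-36 + 7*(-7))*20 = (-36 - 49)*20 = -85*20 = -1700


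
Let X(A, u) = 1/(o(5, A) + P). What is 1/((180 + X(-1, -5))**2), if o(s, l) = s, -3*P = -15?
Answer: 100/3243601 ≈ 3.0830e-5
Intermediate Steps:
P = 5 (P = -1/3*(-15) = 5)
X(A, u) = 1/10 (X(A, u) = 1/(5 + 5) = 1/10)
1/((180 + X(-1, -5))**2) = 1/((180 + 1/10)**2) = 1/((1801/10)**2) = 1/(3243601/100) = 100/3243601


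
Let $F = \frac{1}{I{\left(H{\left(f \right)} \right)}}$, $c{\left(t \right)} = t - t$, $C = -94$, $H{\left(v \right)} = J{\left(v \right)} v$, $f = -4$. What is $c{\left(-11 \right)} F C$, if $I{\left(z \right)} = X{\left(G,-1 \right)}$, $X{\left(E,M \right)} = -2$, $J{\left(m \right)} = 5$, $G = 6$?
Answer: $0$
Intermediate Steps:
$H{\left(v \right)} = 5 v$
$I{\left(z \right)} = -2$
$c{\left(t \right)} = 0$
$F = - \frac{1}{2}$ ($F = \frac{1}{-2} = - \frac{1}{2} \approx -0.5$)
$c{\left(-11 \right)} F C = 0 \left(- \frac{1}{2}\right) \left(-94\right) = 0 \left(-94\right) = 0$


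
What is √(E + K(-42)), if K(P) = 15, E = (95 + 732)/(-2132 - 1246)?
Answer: √168369654/3378 ≈ 3.8412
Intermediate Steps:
E = -827/3378 (E = 827/(-3378) = 827*(-1/3378) = -827/3378 ≈ -0.24482)
√(E + K(-42)) = √(-827/3378 + 15) = √(49843/3378) = √168369654/3378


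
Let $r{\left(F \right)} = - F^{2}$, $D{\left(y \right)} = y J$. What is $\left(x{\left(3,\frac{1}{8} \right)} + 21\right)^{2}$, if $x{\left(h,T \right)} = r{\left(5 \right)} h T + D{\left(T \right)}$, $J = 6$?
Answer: $\frac{9801}{64} \approx 153.14$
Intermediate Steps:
$D{\left(y \right)} = 6 y$ ($D{\left(y \right)} = y 6 = 6 y$)
$x{\left(h,T \right)} = 6 T - 25 T h$ ($x{\left(h,T \right)} = - 5^{2} h T + 6 T = \left(-1\right) 25 h T + 6 T = - 25 h T + 6 T = - 25 T h + 6 T = 6 T - 25 T h$)
$\left(x{\left(3,\frac{1}{8} \right)} + 21\right)^{2} = \left(\frac{6 - 75}{8} + 21\right)^{2} = \left(\frac{1}{8} \left(-69\right) + 21\right)^{2} = \left(- \frac{69}{8} + 21\right)^{2} = \left(\frac{99}{8}\right)^{2} = \frac{9801}{64}$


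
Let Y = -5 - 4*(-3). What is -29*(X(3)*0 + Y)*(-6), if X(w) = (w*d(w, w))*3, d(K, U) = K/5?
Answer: 1218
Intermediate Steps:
d(K, U) = K/5 (d(K, U) = K*(⅕) = K/5)
X(w) = 3*w²/5 (X(w) = (w*(w/5))*3 = (w²/5)*3 = 3*w²/5)
Y = 7 (Y = -5 + 12 = 7)
-29*(X(3)*0 + Y)*(-6) = -29*(((⅗)*3²)*0 + 7)*(-6) = -29*(((⅗)*9)*0 + 7)*(-6) = -29*((27/5)*0 + 7)*(-6) = -29*(0 + 7)*(-6) = -29*7*(-6) = -203*(-6) = 1218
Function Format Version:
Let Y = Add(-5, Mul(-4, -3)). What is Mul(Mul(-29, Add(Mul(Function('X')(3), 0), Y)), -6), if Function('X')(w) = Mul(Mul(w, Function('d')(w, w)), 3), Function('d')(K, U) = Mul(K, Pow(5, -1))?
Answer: 1218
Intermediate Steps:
Function('d')(K, U) = Mul(Rational(1, 5), K) (Function('d')(K, U) = Mul(K, Rational(1, 5)) = Mul(Rational(1, 5), K))
Function('X')(w) = Mul(Rational(3, 5), Pow(w, 2)) (Function('X')(w) = Mul(Mul(w, Mul(Rational(1, 5), w)), 3) = Mul(Mul(Rational(1, 5), Pow(w, 2)), 3) = Mul(Rational(3, 5), Pow(w, 2)))
Y = 7 (Y = Add(-5, 12) = 7)
Mul(Mul(-29, Add(Mul(Function('X')(3), 0), Y)), -6) = Mul(Mul(-29, Add(Mul(Mul(Rational(3, 5), Pow(3, 2)), 0), 7)), -6) = Mul(Mul(-29, Add(Mul(Mul(Rational(3, 5), 9), 0), 7)), -6) = Mul(Mul(-29, Add(Mul(Rational(27, 5), 0), 7)), -6) = Mul(Mul(-29, Add(0, 7)), -6) = Mul(Mul(-29, 7), -6) = Mul(-203, -6) = 1218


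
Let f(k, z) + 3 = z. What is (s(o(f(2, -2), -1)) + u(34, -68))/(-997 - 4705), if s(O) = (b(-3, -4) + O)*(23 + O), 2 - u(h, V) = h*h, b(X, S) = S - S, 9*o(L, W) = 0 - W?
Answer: 46633/230931 ≈ 0.20193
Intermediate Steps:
f(k, z) = -3 + z
o(L, W) = -W/9 (o(L, W) = (0 - W)/9 = (-W)/9 = -W/9)
b(X, S) = 0
u(h, V) = 2 - h² (u(h, V) = 2 - h*h = 2 - h²)
s(O) = O*(23 + O) (s(O) = (0 + O)*(23 + O) = O*(23 + O))
(s(o(f(2, -2), -1)) + u(34, -68))/(-997 - 4705) = ((-⅑*(-1))*(23 - ⅑*(-1)) + (2 - 1*34²))/(-997 - 4705) = ((23 + ⅑)/9 + (2 - 1*1156))/(-5702) = ((⅑)*(208/9) + (2 - 1156))*(-1/5702) = (208/81 - 1154)*(-1/5702) = -93266/81*(-1/5702) = 46633/230931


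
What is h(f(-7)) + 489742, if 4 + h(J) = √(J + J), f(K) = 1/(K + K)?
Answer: 489738 + I*√7/7 ≈ 4.8974e+5 + 0.37796*I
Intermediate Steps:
f(K) = 1/(2*K)
h(J) = -4 + √2*√J (h(J) = -4 + √(J + J) = -4 + √(2*J) = -4 + √2*√J)
h(f(-7)) + 489742 = (-4 + √2*√((½)/(-7))) + 489742 = (-4 + √2*√((½)*(-⅐))) + 489742 = (-4 + √2*√(-1/14)) + 489742 = (-4 + √2*(I*√14/14)) + 489742 = (-4 + I*√7/7) + 489742 = 489738 + I*√7/7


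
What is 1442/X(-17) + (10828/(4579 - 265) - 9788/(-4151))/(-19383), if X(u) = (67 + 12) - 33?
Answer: 125128333221811/3991643163963 ≈ 31.348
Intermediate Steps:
X(u) = 46 (X(u) = 79 - 33 = 46)
1442/X(-17) + (10828/(4579 - 265) - 9788/(-4151))/(-19383) = 1442/46 + (10828/(4579 - 265) - 9788/(-4151))/(-19383) = 1442*(1/46) + (10828/4314 - 9788*(-1/4151))*(-1/19383) = 721/23 + (10828*(1/4314) + 9788/4151)*(-1/19383) = 721/23 + (5414/2157 + 9788/4151)*(-1/19383) = 721/23 + (43586230/8953707)*(-1/19383) = 721/23 - 43586230/173549702781 = 125128333221811/3991643163963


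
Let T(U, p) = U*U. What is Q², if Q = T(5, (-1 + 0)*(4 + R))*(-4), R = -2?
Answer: 10000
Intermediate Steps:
T(U, p) = U²
Q = -100 (Q = 5²*(-4) = 25*(-4) = -100)
Q² = (-100)² = 10000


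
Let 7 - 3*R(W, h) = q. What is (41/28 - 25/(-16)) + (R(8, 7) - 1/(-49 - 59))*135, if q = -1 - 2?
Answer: 50879/112 ≈ 454.28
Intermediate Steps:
q = -3
R(W, h) = 10/3 (R(W, h) = 7/3 - ⅓*(-3) = 7/3 + 1 = 10/3)
(41/28 - 25/(-16)) + (R(8, 7) - 1/(-49 - 59))*135 = (41/28 - 25/(-16)) + (10/3 - 1/(-49 - 59))*135 = (41*(1/28) - 25*(-1/16)) + (10/3 - 1/(-108))*135 = (41/28 + 25/16) + (10/3 - 1*(-1/108))*135 = 339/112 + (10/3 + 1/108)*135 = 339/112 + (361/108)*135 = 339/112 + 1805/4 = 50879/112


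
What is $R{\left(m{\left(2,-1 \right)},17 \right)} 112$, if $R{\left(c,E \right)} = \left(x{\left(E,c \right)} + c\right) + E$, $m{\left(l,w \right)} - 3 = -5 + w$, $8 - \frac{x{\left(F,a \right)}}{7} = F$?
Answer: $-5488$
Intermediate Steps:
$x{\left(F,a \right)} = 56 - 7 F$
$m{\left(l,w \right)} = -2 + w$ ($m{\left(l,w \right)} = 3 + \left(-5 + w\right) = -2 + w$)
$R{\left(c,E \right)} = 56 + c - 6 E$ ($R{\left(c,E \right)} = \left(\left(56 - 7 E\right) + c\right) + E = \left(56 + c - 7 E\right) + E = 56 + c - 6 E$)
$R{\left(m{\left(2,-1 \right)},17 \right)} 112 = \left(56 - 3 - 102\right) 112 = \left(-49\right) 112 = -5488$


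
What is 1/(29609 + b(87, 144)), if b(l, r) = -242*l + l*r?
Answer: 1/21083 ≈ 4.7432e-5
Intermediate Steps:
1/(29609 + b(87, 144)) = 1/(29609 + 87*(-242 + 144)) = 1/(29609 + 87*(-98)) = 1/(29609 - 8526) = 1/21083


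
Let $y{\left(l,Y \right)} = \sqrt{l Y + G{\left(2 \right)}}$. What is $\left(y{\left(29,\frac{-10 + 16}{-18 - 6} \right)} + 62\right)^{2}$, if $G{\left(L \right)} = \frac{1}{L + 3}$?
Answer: $\frac{\left(620 + i \sqrt{705}\right)^{2}}{100} \approx 3836.9 + 329.24 i$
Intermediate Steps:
$G{\left(L \right)} = \frac{1}{3 + L}$
$y{\left(l,Y \right)} = \sqrt{\frac{1}{5} + Y l}$ ($y{\left(l,Y \right)} = \sqrt{l Y + \frac{1}{3 + 2}} = \sqrt{Y l + \frac{1}{5}} = \sqrt{\frac{1}{5} + Y l}$)
$\left(y{\left(29,\frac{-10 + 16}{-18 - 6} \right)} + 62\right)^{2} = \left(\frac{\sqrt{5 + 25 \frac{-10 + 16}{-18 - 6} \cdot 29}}{5} + 62\right)^{2} = \left(\frac{\sqrt{5 + 25 \frac{6}{-24} \cdot 29}}{5} + 62\right)^{2} = \left(\frac{\sqrt{5 + 25 \cdot 6 \left(- \frac{1}{24}\right) 29}}{5} + 62\right)^{2} = \left(\frac{\sqrt{5 + 25 \left(- \frac{1}{4}\right) 29}}{5} + 62\right)^{2} = \left(\frac{\sqrt{5 - \frac{725}{4}}}{5} + 62\right)^{2} = \left(\frac{\sqrt{- \frac{705}{4}}}{5} + 62\right)^{2} = \left(\frac{\frac{1}{2} i \sqrt{705}}{5} + 62\right)^{2} = \left(\frac{i \sqrt{705}}{10} + 62\right)^{2} = \left(62 + \frac{i \sqrt{705}}{10}\right)^{2}$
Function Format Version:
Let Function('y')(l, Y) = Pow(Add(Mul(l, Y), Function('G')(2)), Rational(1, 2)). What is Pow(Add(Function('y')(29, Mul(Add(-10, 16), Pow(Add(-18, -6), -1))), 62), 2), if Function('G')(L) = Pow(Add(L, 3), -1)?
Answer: Mul(Rational(1, 100), Pow(Add(620, Mul(I, Pow(705, Rational(1, 2)))), 2)) ≈ Add(3836.9, Mul(329.24, I))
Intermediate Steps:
Function('G')(L) = Pow(Add(3, L), -1)
Function('y')(l, Y) = Pow(Add(Rational(1, 5), Mul(Y, l)), Rational(1, 2)) (Function('y')(l, Y) = Pow(Add(Mul(l, Y), Pow(Add(3, 2), -1)), Rational(1, 2)) = Pow(Add(Mul(Y, l), Pow(5, -1)), Rational(1, 2)) = Pow(Add(Mul(Y, l), Rational(1, 5)), Rational(1, 2)) = Pow(Add(Rational(1, 5), Mul(Y, l)), Rational(1, 2)))
Pow(Add(Function('y')(29, Mul(Add(-10, 16), Pow(Add(-18, -6), -1))), 62), 2) = Pow(Add(Mul(Rational(1, 5), Pow(Add(5, Mul(25, Mul(Add(-10, 16), Pow(Add(-18, -6), -1)), 29)), Rational(1, 2))), 62), 2) = Pow(Add(Mul(Rational(1, 5), Pow(Add(5, Mul(25, Mul(6, Pow(-24, -1)), 29)), Rational(1, 2))), 62), 2) = Pow(Add(Mul(Rational(1, 5), Pow(Add(5, Mul(25, Mul(6, Rational(-1, 24)), 29)), Rational(1, 2))), 62), 2) = Pow(Add(Mul(Rational(1, 5), Pow(Add(5, Mul(25, Rational(-1, 4), 29)), Rational(1, 2))), 62), 2) = Pow(Add(Mul(Rational(1, 5), Pow(Add(5, Rational(-725, 4)), Rational(1, 2))), 62), 2) = Pow(Add(Mul(Rational(1, 5), Pow(Rational(-705, 4), Rational(1, 2))), 62), 2) = Pow(Add(Mul(Rational(1, 5), Mul(Rational(1, 2), I, Pow(705, Rational(1, 2)))), 62), 2) = Pow(Add(Mul(Rational(1, 10), I, Pow(705, Rational(1, 2))), 62), 2) = Pow(Add(62, Mul(Rational(1, 10), I, Pow(705, Rational(1, 2)))), 2)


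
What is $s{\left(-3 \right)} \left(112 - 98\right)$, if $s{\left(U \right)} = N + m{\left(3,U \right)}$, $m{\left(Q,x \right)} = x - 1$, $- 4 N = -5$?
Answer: $- \frac{77}{2} \approx -38.5$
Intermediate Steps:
$N = \frac{5}{4}$ ($N = \left(- \frac{1}{4}\right) \left(-5\right) = \frac{5}{4} \approx 1.25$)
$m{\left(Q,x \right)} = -1 + x$ ($m{\left(Q,x \right)} = x - 1 = -1 + x$)
$s{\left(U \right)} = \frac{1}{4} + U$ ($s{\left(U \right)} = \frac{5}{4} + \left(-1 + U\right) = \frac{1}{4} + U$)
$s{\left(-3 \right)} \left(112 - 98\right) = \left(\frac{1}{4} - 3\right) \left(112 - 98\right) = \left(- \frac{11}{4}\right) 14 = - \frac{77}{2}$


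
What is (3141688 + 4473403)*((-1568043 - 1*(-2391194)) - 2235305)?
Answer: -10753681216014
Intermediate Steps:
(3141688 + 4473403)*((-1568043 - 1*(-2391194)) - 2235305) = 7615091*((-1568043 + 2391194) - 2235305) = 7615091*(823151 - 2235305) = 7615091*(-1412154) = -10753681216014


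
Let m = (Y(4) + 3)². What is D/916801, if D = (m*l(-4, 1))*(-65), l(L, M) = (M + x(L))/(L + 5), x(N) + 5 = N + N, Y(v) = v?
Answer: 38220/916801 ≈ 0.041688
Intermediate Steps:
x(N) = -5 + 2*N (x(N) = -5 + (N + N) = -5 + 2*N)
l(L, M) = (-5 + M + 2*L)/(5 + L) (l(L, M) = (M + (-5 + 2*L))/(L + 5) = (-5 + M + 2*L)/(5 + L))
m = 49 (m = (4 + 3)² = 7² = 49)
D = 38220 (D = (49*((-5 + 1 + 2*(-4))/(5 - 4)))*(-65) = (49*((-5 + 1 - 8)/1))*(-65) = (49*(1*(-12)))*(-65) = (49*(-12))*(-65) = -588*(-65) = 38220)
D/916801 = 38220/916801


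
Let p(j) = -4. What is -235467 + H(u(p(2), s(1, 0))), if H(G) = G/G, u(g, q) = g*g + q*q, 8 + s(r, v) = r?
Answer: -235466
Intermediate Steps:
s(r, v) = -8 + r
u(g, q) = g² + q²
H(G) = 1
-235467 + H(u(p(2), s(1, 0))) = -235467 + 1 = -235466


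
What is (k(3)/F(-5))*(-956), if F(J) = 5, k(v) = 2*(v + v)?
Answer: -11472/5 ≈ -2294.4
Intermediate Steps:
k(v) = 4*v (k(v) = 2*(2*v) = 4*v)
(k(3)/F(-5))*(-956) = ((4*3)/5)*(-956) = (12*(⅕))*(-956) = (12/5)*(-956) = -11472/5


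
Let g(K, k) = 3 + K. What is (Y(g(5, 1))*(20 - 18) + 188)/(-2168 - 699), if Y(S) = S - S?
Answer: -4/61 ≈ -0.065574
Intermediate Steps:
Y(S) = 0
(Y(g(5, 1))*(20 - 18) + 188)/(-2168 - 699) = (0*(20 - 18) + 188)/(-2168 - 699) = (0*2 + 188)/(-2867) = (0 + 188)*(-1/2867) = 188*(-1/2867) = -4/61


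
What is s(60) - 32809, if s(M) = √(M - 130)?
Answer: -32809 + I*√70 ≈ -32809.0 + 8.3666*I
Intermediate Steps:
s(M) = √(-130 + M)
s(60) - 32809 = √(-130 + 60) - 32809 = √(-70) - 32809 = I*√70 - 32809 = -32809 + I*√70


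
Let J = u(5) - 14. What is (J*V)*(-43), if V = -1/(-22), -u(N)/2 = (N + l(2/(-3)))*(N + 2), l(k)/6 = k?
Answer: 602/11 ≈ 54.727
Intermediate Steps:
l(k) = 6*k
u(N) = -2*(-4 + N)*(2 + N) (u(N) = -2*(N + 6*(2/(-3)))*(N + 2) = -2*(N + 6*(2*(-⅓)))*(2 + N) = -2*(N + 6*(-⅔))*(2 + N) = -2*(N - 4)*(2 + N) = -2*(-4 + N)*(2 + N))
J = -28 (J = (16 - 2*5² + 4*5) - 14 = (16 - 2*25 + 20) - 14 = (16 - 50 + 20) - 14 = -14 - 14 = -28)
V = 1/22 (V = -1*(-1/22) = 1/22 ≈ 0.045455)
(J*V)*(-43) = -28*1/22*(-43) = -14/11*(-43) = 602/11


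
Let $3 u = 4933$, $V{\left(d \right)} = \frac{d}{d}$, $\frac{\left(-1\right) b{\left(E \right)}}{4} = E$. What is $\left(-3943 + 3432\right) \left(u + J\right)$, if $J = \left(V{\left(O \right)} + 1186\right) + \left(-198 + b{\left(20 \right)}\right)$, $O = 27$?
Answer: $- \frac{3914260}{3} \approx -1.3048 \cdot 10^{6}$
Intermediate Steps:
$b{\left(E \right)} = - 4 E$
$V{\left(d \right)} = 1$
$J = 909$ ($J = \left(1 + 1186\right) - 278 = 1187 - 278 = 909$)
$u = \frac{4933}{3}$ ($u = \frac{1}{3} \cdot 4933 = \frac{4933}{3} \approx 1644.3$)
$\left(-3943 + 3432\right) \left(u + J\right) = \left(-3943 + 3432\right) \left(\frac{4933}{3} + 909\right) = \left(-511\right) \frac{7660}{3} = - \frac{3914260}{3}$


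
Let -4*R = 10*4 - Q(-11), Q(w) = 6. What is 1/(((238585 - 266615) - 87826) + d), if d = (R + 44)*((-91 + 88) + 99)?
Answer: -1/112448 ≈ -8.8930e-6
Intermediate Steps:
R = -17/2 (R = -(10*4 - 1*6)/4 = -(40 - 6)/4 = -¼*34 = -17/2 ≈ -8.5000)
d = 3408 (d = (-17/2 + 44)*((-91 + 88) + 99) = 71*(-3 + 99)/2 = (71/2)*96 = 3408)
1/(((238585 - 266615) - 87826) + d) = 1/(((238585 - 266615) - 87826) + 3408) = 1/((-28030 - 87826) + 3408) = 1/(-115856 + 3408) = 1/(-112448) = -1/112448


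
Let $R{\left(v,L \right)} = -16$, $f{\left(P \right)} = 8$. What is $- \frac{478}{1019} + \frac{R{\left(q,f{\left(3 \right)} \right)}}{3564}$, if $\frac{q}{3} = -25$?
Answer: $- \frac{429974}{907929} \approx -0.47358$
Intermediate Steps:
$q = -75$ ($q = 3 \left(-25\right) = -75$)
$- \frac{478}{1019} + \frac{R{\left(q,f{\left(3 \right)} \right)}}{3564} = - \frac{478}{1019} - \frac{16}{3564} = \left(-478\right) \frac{1}{1019} - \frac{4}{891} = - \frac{478}{1019} - \frac{4}{891} = - \frac{429974}{907929}$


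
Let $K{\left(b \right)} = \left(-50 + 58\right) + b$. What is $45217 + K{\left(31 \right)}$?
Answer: $45256$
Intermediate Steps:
$K{\left(b \right)} = 8 + b$
$45217 + K{\left(31 \right)} = 45217 + \left(8 + 31\right) = 45217 + 39 = 45256$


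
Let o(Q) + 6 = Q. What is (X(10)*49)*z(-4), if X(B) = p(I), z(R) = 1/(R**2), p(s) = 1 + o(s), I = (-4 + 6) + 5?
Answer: 49/8 ≈ 6.1250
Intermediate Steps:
o(Q) = -6 + Q
I = 7 (I = 2 + 5 = 7)
p(s) = -5 + s (p(s) = 1 + (-6 + s) = -5 + s)
z(R) = R**(-2)
X(B) = 2 (X(B) = -5 + 7 = 2)
(X(10)*49)*z(-4) = (2*49)/(-4)**2 = 98*(1/16) = 49/8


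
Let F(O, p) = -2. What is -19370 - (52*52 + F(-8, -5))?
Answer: -22072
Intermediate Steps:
-19370 - (52*52 + F(-8, -5)) = -19370 - (52*52 - 2) = -19370 - (2704 - 2) = -19370 - 1*2702 = -19370 - 2702 = -22072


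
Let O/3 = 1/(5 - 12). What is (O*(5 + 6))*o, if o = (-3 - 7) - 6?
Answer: 528/7 ≈ 75.429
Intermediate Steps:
o = -16 (o = -10 - 6 = -16)
O = -3/7 (O = 3/(5 - 12) = 3/(-7) = 3*(-⅐) = -3/7 ≈ -0.42857)
(O*(5 + 6))*o = -3*(5 + 6)/7*(-16) = -3/7*11*(-16) = -33/7*(-16) = 528/7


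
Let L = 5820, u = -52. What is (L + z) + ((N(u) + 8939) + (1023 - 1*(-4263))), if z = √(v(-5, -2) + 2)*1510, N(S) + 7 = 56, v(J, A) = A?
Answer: 20094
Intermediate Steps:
N(S) = 49 (N(S) = -7 + 56 = 49)
z = 0 (z = √(-2 + 2)*1510 = √0*1510 = 0*1510 = 0)
(L + z) + ((N(u) + 8939) + (1023 - 1*(-4263))) = (5820 + 0) + ((49 + 8939) + (1023 - 1*(-4263))) = 5820 + (8988 + (1023 + 4263)) = 5820 + (8988 + 5286) = 5820 + 14274 = 20094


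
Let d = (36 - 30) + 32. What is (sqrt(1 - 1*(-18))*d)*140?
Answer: 5320*sqrt(19) ≈ 23189.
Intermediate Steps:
d = 38 (d = 6 + 32 = 38)
(sqrt(1 - 1*(-18))*d)*140 = (sqrt(1 - 1*(-18))*38)*140 = (sqrt(1 + 18)*38)*140 = (sqrt(19)*38)*140 = (38*sqrt(19))*140 = 5320*sqrt(19)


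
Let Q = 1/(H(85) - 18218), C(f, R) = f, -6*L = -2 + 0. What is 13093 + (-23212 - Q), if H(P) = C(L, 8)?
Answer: -553033704/54653 ≈ -10119.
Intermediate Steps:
L = ⅓ (L = -(-2 + 0)/6 = -⅙*(-2) = ⅓ ≈ 0.33333)
H(P) = ⅓
Q = -3/54653 (Q = 1/(⅓ - 18218) = 1/(-54653/3) = -3/54653 ≈ -5.4892e-5)
13093 + (-23212 - Q) = 13093 + (-23212 - 1*(-3/54653)) = 13093 + (-23212 + 3/54653) = 13093 - 1268605433/54653 = -553033704/54653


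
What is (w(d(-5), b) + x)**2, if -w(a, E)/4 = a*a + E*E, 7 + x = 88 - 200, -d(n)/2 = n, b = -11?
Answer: 1006009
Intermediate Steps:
d(n) = -2*n
x = -119 (x = -7 + (88 - 200) = -7 - 112 = -119)
w(a, E) = -4*E**2 - 4*a**2 (w(a, E) = -4*(a*a + E*E) = -4*(a**2 + E**2) = -4*(E**2 + a**2) = -4*E**2 - 4*a**2)
(w(d(-5), b) + x)**2 = ((-4*(-11)**2 - 4*(-2*(-5))**2) - 119)**2 = ((-4*121 - 4*10**2) - 119)**2 = ((-484 - 4*100) - 119)**2 = ((-484 - 400) - 119)**2 = (-884 - 119)**2 = (-1003)**2 = 1006009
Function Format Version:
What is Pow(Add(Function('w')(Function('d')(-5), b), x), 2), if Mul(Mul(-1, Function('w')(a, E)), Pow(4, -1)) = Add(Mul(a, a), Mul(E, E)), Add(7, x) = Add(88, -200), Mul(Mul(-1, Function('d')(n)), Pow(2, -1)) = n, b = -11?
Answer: 1006009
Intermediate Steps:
Function('d')(n) = Mul(-2, n)
x = -119 (x = Add(-7, Add(88, -200)) = Add(-7, -112) = -119)
Function('w')(a, E) = Add(Mul(-4, Pow(E, 2)), Mul(-4, Pow(a, 2))) (Function('w')(a, E) = Mul(-4, Add(Mul(a, a), Mul(E, E))) = Mul(-4, Add(Pow(a, 2), Pow(E, 2))) = Mul(-4, Add(Pow(E, 2), Pow(a, 2))) = Add(Mul(-4, Pow(E, 2)), Mul(-4, Pow(a, 2))))
Pow(Add(Function('w')(Function('d')(-5), b), x), 2) = Pow(Add(Add(Mul(-4, Pow(-11, 2)), Mul(-4, Pow(Mul(-2, -5), 2))), -119), 2) = Pow(Add(Add(Mul(-4, 121), Mul(-4, Pow(10, 2))), -119), 2) = Pow(Add(Add(-484, Mul(-4, 100)), -119), 2) = Pow(Add(Add(-484, -400), -119), 2) = Pow(Add(-884, -119), 2) = Pow(-1003, 2) = 1006009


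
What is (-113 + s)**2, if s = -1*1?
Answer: 12996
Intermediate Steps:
s = -1
(-113 + s)**2 = (-113 - 1)**2 = (-114)**2 = 12996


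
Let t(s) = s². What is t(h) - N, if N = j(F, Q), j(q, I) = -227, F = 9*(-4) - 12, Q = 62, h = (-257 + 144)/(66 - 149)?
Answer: 1576572/6889 ≈ 228.85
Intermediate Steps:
h = 113/83 (h = -113/(-83) = -113*(-1/83) = 113/83 ≈ 1.3614)
F = -48 (F = -36 - 12 = -48)
N = -227
t(h) - N = (113/83)² - 1*(-227) = 12769/6889 + 227 = 1576572/6889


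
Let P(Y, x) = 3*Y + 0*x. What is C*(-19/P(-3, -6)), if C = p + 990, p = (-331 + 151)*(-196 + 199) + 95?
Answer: 10355/9 ≈ 1150.6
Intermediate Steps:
P(Y, x) = 3*Y (P(Y, x) = 3*Y + 0 = 3*Y)
p = -445 (p = -180*3 + 95 = -540 + 95 = -445)
C = 545 (C = -445 + 990 = 545)
C*(-19/P(-3, -6)) = 545*(-19/(3*(-3))) = 545*(-19/(-9)) = 545*(-19*(-1/9)) = 545*(19/9) = 10355/9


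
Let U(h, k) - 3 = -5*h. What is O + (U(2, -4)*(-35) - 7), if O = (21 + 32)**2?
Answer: 3047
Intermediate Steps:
U(h, k) = 3 - 5*h
O = 2809 (O = 53**2 = 2809)
O + (U(2, -4)*(-35) - 7) = 2809 + ((3 - 5*2)*(-35) - 7) = 2809 + ((3 - 10)*(-35) - 7) = 2809 + (-7*(-35) - 7) = 2809 + (245 - 7) = 2809 + 238 = 3047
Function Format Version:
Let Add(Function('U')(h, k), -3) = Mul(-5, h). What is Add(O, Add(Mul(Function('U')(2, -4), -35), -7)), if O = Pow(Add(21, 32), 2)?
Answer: 3047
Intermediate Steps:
Function('U')(h, k) = Add(3, Mul(-5, h))
O = 2809 (O = Pow(53, 2) = 2809)
Add(O, Add(Mul(Function('U')(2, -4), -35), -7)) = Add(2809, Add(Mul(Add(3, Mul(-5, 2)), -35), -7)) = Add(2809, Add(Mul(Add(3, -10), -35), -7)) = Add(2809, Add(Mul(-7, -35), -7)) = Add(2809, Add(245, -7)) = Add(2809, 238) = 3047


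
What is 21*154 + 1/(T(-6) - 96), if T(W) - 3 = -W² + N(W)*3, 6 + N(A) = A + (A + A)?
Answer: 650033/201 ≈ 3234.0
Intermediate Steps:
N(A) = -6 + 3*A (N(A) = -6 + (A + (A + A)) = -6 + (A + 2*A) = -6 + 3*A)
T(W) = -15 - W² + 9*W (T(W) = 3 + (-W² + (-6 + 3*W)*3) = 3 + (-W² + (-18 + 9*W)) = 3 + (-18 - W² + 9*W) = -15 - W² + 9*W)
21*154 + 1/(T(-6) - 96) = 21*154 + 1/((-15 - 1*(-6)² + 9*(-6)) - 96) = 3234 + 1/((-15 - 1*36 - 54) - 96) = 3234 + 1/((-15 - 36 - 54) - 96) = 3234 + 1/(-105 - 96) = 3234 + 1/(-201) = 3234 - 1/201 = 650033/201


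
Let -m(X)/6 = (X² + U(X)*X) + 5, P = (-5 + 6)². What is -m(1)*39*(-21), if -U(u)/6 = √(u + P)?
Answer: -29484 + 29484*√2 ≈ 12213.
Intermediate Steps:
P = 1 (P = 1² = 1)
U(u) = -6*√(1 + u) (U(u) = -6*√(u + 1) = -6*√(1 + u))
m(X) = -30 - 6*X² + 36*X*√(1 + X) (m(X) = -6*((X² + (-6*√(1 + X))*X) + 5) = -6*((X² - 6*X*√(1 + X)) + 5) = -6*(5 + X² - 6*X*√(1 + X)) = -30 - 6*X² + 36*X*√(1 + X))
-m(1)*39*(-21) = -(-30 - 6*1² + 36*1*√(1 + 1))*39*(-21) = -(-30 - 6*1 + 36*1*√2)*39*(-21) = -(-30 - 6 + 36*√2)*39*(-21) = -(-36 + 36*√2)*39*(-21) = -(-1404 + 1404*√2)*(-21) = -(29484 - 29484*√2) = -29484 + 29484*√2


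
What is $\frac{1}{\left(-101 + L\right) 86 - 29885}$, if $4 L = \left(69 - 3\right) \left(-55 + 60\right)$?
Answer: $- \frac{1}{31476} \approx -3.177 \cdot 10^{-5}$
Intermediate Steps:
$L = \frac{165}{2}$ ($L = \frac{\left(69 - 3\right) \left(-55 + 60\right)}{4} = \frac{66 \cdot 5}{4} = \frac{1}{4} \cdot 330 = \frac{165}{2} \approx 82.5$)
$\frac{1}{\left(-101 + L\right) 86 - 29885} = \frac{1}{\left(-101 + \frac{165}{2}\right) 86 - 29885} = \frac{1}{\left(- \frac{37}{2}\right) 86 - 29885} = \frac{1}{-1591 - 29885} = \frac{1}{-31476} = - \frac{1}{31476}$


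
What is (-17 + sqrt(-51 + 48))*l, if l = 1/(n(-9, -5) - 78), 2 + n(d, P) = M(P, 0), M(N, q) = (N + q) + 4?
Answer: 17/81 - I*sqrt(3)/81 ≈ 0.20988 - 0.021383*I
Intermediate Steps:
M(N, q) = 4 + N + q
n(d, P) = 2 + P (n(d, P) = -2 + (4 + P + 0) = -2 + (4 + P) = 2 + P)
l = -1/81 (l = 1/((2 - 5) - 78) = 1/(-3 - 78) = 1/(-81) = -1/81 ≈ -0.012346)
(-17 + sqrt(-51 + 48))*l = (-17 + sqrt(-51 + 48))*(-1/81) = (-17 + sqrt(-3))*(-1/81) = (-17 + I*sqrt(3))*(-1/81) = 17/81 - I*sqrt(3)/81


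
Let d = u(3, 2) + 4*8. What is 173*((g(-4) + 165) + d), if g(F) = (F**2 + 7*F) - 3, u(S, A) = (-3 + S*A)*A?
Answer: 32524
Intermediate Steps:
u(S, A) = A*(-3 + A*S) (u(S, A) = (-3 + A*S)*A = A*(-3 + A*S))
g(F) = -3 + F**2 + 7*F
d = 38 (d = 2*(-3 + 2*3) + 4*8 = 2*(-3 + 6) + 32 = 2*3 + 32 = 6 + 32 = 38)
173*((g(-4) + 165) + d) = 173*(((-3 + (-4)**2 + 7*(-4)) + 165) + 38) = 173*(((-3 + 16 - 28) + 165) + 38) = 173*((-15 + 165) + 38) = 173*(150 + 38) = 173*188 = 32524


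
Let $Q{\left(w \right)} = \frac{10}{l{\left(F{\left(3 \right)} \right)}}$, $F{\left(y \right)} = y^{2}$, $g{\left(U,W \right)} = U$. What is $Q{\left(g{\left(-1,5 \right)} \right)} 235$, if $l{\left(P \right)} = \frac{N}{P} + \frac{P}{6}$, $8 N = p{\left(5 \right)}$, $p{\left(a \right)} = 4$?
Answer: $\frac{10575}{7} \approx 1510.7$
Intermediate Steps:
$N = \frac{1}{2}$ ($N = \frac{1}{8} \cdot 4 = \frac{1}{2} \approx 0.5$)
$l{\left(P \right)} = \frac{1}{2 P} + \frac{P}{6}$
$Q{\left(w \right)} = \frac{45}{7}$ ($Q{\left(w \right)} = \frac{10}{\frac{1}{6} \frac{1}{3^{2}} \left(3 + \left(3^{2}\right)^{2}\right)} = \frac{10}{\frac{1}{6} \cdot \frac{1}{9} \left(3 + 9^{2}\right)} = \frac{10}{\frac{1}{6} \cdot \frac{1}{9} \left(3 + 81\right)} = \frac{10}{\frac{1}{6} \cdot \frac{1}{9} \cdot 84} = \frac{10}{\frac{14}{9}} = 10 \cdot \frac{9}{14} = \frac{45}{7}$)
$Q{\left(g{\left(-1,5 \right)} \right)} 235 = \frac{45}{7} \cdot 235 = \frac{10575}{7}$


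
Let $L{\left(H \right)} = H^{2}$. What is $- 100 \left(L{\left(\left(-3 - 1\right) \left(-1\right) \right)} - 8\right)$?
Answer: $-800$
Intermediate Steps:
$- 100 \left(L{\left(\left(-3 - 1\right) \left(-1\right) \right)} - 8\right) = - 100 \left(\left(\left(-3 - 1\right) \left(-1\right)\right)^{2} - 8\right) = - 100 \left(\left(\left(-4\right) \left(-1\right)\right)^{2} - 8\right) = - 100 \left(4^{2} - 8\right) = - 100 \left(16 - 8\right) = \left(-100\right) 8 = -800$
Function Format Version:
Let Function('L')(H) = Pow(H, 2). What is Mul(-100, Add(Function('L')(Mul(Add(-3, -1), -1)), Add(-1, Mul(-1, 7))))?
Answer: -800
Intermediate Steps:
Mul(-100, Add(Function('L')(Mul(Add(-3, -1), -1)), Add(-1, Mul(-1, 7)))) = Mul(-100, Add(Pow(Mul(Add(-3, -1), -1), 2), Add(-1, Mul(-1, 7)))) = Mul(-100, Add(Pow(Mul(-4, -1), 2), Add(-1, -7))) = Mul(-100, Add(Pow(4, 2), -8)) = Mul(-100, Add(16, -8)) = Mul(-100, 8) = -800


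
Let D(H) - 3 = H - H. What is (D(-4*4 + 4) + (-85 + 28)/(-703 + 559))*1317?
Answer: 71557/16 ≈ 4472.3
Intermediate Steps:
D(H) = 3 (D(H) = 3 + (H - H) = 3 + 0 = 3)
(D(-4*4 + 4) + (-85 + 28)/(-703 + 559))*1317 = (3 + (-85 + 28)/(-703 + 559))*1317 = (3 - 57/(-144))*1317 = (3 - 57*(-1/144))*1317 = (3 + 19/48)*1317 = (163/48)*1317 = 71557/16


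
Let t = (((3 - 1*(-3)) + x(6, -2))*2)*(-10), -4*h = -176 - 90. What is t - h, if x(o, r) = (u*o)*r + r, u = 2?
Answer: 667/2 ≈ 333.50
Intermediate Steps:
x(o, r) = r + 2*o*r (x(o, r) = (2*o)*r + r = 2*o*r + r = r + 2*o*r)
h = 133/2 (h = -(-176 - 90)/4 = -¼*(-266) = 133/2 ≈ 66.500)
t = 400 (t = (((3 - 1*(-3)) - 2*(1 + 2*6))*2)*(-10) = (((3 + 3) - 2*(1 + 12))*2)*(-10) = ((6 - 2*13)*2)*(-10) = ((6 - 26)*2)*(-10) = -20*2*(-10) = -40*(-10) = 400)
t - h = 400 - 1*133/2 = 400 - 133/2 = 667/2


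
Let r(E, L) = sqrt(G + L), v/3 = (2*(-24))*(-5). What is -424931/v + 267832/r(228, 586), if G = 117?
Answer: -424931/720 + 267832*sqrt(703)/703 ≈ 9511.3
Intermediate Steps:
v = 720 (v = 3*((2*(-24))*(-5)) = 3*(-48*(-5)) = 3*240 = 720)
r(E, L) = sqrt(117 + L)
-424931/v + 267832/r(228, 586) = -424931/720 + 267832/(sqrt(117 + 586)) = -424931*1/720 + 267832/(sqrt(703)) = -424931/720 + 267832*(sqrt(703)/703) = -424931/720 + 267832*sqrt(703)/703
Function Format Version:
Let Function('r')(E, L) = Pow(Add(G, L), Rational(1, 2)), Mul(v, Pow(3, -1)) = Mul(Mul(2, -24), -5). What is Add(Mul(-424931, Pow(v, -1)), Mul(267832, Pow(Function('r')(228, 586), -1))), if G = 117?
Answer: Add(Rational(-424931, 720), Mul(Rational(267832, 703), Pow(703, Rational(1, 2)))) ≈ 9511.3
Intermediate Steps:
v = 720 (v = Mul(3, Mul(Mul(2, -24), -5)) = Mul(3, Mul(-48, -5)) = Mul(3, 240) = 720)
Function('r')(E, L) = Pow(Add(117, L), Rational(1, 2))
Add(Mul(-424931, Pow(v, -1)), Mul(267832, Pow(Function('r')(228, 586), -1))) = Add(Mul(-424931, Pow(720, -1)), Mul(267832, Pow(Pow(Add(117, 586), Rational(1, 2)), -1))) = Add(Mul(-424931, Rational(1, 720)), Mul(267832, Pow(Pow(703, Rational(1, 2)), -1))) = Add(Rational(-424931, 720), Mul(267832, Mul(Rational(1, 703), Pow(703, Rational(1, 2))))) = Add(Rational(-424931, 720), Mul(Rational(267832, 703), Pow(703, Rational(1, 2))))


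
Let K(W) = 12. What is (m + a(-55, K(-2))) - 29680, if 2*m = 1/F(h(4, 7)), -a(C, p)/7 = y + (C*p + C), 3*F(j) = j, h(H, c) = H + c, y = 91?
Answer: -556861/22 ≈ -25312.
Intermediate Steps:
F(j) = j/3
a(C, p) = -637 - 7*C - 7*C*p (a(C, p) = -7*(91 + (C*p + C)) = -7*(91 + (C + C*p)) = -7*(91 + C + C*p) = -637 - 7*C - 7*C*p)
m = 3/22 (m = 1/(2*(((4 + 7)/3))) = 1/(2*(((⅓)*11))) = 1/(2*(11/3)) = (½)*(3/11) = 3/22 ≈ 0.13636)
(m + a(-55, K(-2))) - 29680 = (3/22 + (-637 - 7*(-55) - 7*(-55)*12)) - 29680 = (3/22 + (-637 + 385 + 4620)) - 29680 = (3/22 + 4368) - 29680 = 96099/22 - 29680 = -556861/22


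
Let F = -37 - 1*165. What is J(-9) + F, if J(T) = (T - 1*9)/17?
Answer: -3452/17 ≈ -203.06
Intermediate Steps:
J(T) = -9/17 + T/17 (J(T) = (T - 9)*(1/17) = (-9 + T)*(1/17) = -9/17 + T/17)
F = -202 (F = -37 - 165 = -202)
J(-9) + F = (-9/17 + (1/17)*(-9)) - 202 = (-9/17 - 9/17) - 202 = -18/17 - 202 = -3452/17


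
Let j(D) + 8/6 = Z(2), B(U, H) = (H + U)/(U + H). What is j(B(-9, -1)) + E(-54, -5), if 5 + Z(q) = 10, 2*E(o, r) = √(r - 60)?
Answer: 11/3 + I*√65/2 ≈ 3.6667 + 4.0311*I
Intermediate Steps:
B(U, H) = 1 (B(U, H) = (H + U)/(H + U) = 1)
E(o, r) = √(-60 + r)/2 (E(o, r) = √(r - 60)/2 = √(-60 + r)/2)
Z(q) = 5 (Z(q) = -5 + 10 = 5)
j(D) = 11/3 (j(D) = -4/3 + 5 = 11/3)
j(B(-9, -1)) + E(-54, -5) = 11/3 + √(-60 - 5)/2 = 11/3 + √(-65)/2 = 11/3 + (I*√65)/2 = 11/3 + I*√65/2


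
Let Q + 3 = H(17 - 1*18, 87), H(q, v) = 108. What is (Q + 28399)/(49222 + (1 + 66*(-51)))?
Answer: 4072/6551 ≈ 0.62158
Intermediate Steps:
Q = 105 (Q = -3 + 108 = 105)
(Q + 28399)/(49222 + (1 + 66*(-51))) = (105 + 28399)/(49222 + (1 + 66*(-51))) = 28504/(49222 + (1 - 3366)) = 28504/(49222 - 3365) = 28504/45857 = 28504*(1/45857) = 4072/6551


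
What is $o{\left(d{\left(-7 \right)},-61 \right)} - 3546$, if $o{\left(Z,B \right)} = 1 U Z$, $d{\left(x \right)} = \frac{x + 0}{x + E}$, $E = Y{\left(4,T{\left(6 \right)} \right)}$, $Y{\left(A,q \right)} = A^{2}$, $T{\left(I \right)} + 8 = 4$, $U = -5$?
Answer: $- \frac{31879}{9} \approx -3542.1$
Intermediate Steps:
$T{\left(I \right)} = -4$ ($T{\left(I \right)} = -8 + 4 = -4$)
$E = 16$ ($E = 4^{2} = 16$)
$d{\left(x \right)} = \frac{x}{16 + x}$ ($d{\left(x \right)} = \frac{x + 0}{x + 16} = \frac{x}{16 + x}$)
$o{\left(Z,B \right)} = - 5 Z$ ($o{\left(Z,B \right)} = 1 \left(-5\right) Z = - 5 Z$)
$o{\left(d{\left(-7 \right)},-61 \right)} - 3546 = - 5 \left(- \frac{7}{16 - 7}\right) - 3546 = - 5 \left(- \frac{7}{9}\right) - 3546 = - 5 \left(\left(-7\right) \frac{1}{9}\right) - 3546 = \left(-5\right) \left(- \frac{7}{9}\right) - 3546 = \frac{35}{9} - 3546 = - \frac{31879}{9}$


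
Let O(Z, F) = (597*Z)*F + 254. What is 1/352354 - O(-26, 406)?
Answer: 2220421450013/352354 ≈ 6.3017e+6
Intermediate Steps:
O(Z, F) = 254 + 597*F*Z (O(Z, F) = 597*F*Z + 254 = 254 + 597*F*Z)
1/352354 - O(-26, 406) = 1/352354 - (254 + 597*406*(-26)) = 1/352354 - (254 - 6301932) = 1/352354 - 1*(-6301678) = 1/352354 + 6301678 = 2220421450013/352354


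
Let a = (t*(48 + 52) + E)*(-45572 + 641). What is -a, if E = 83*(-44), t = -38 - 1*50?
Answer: -559480812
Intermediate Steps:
t = -88 (t = -38 - 50 = -88)
E = -3652
a = 559480812 (a = (-88*(48 + 52) - 3652)*(-45572 + 641) = (-88*100 - 3652)*(-44931) = (-8800 - 3652)*(-44931) = -12452*(-44931) = 559480812)
-a = -1*559480812 = -559480812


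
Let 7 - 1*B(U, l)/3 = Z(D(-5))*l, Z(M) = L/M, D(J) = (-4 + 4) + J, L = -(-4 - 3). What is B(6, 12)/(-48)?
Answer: -119/80 ≈ -1.4875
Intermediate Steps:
L = 7 (L = -1*(-7) = 7)
D(J) = J (D(J) = 0 + J = J)
Z(M) = 7/M
B(U, l) = 21 + 21*l/5 (B(U, l) = 21 - 3*7/(-5)*l = 21 - 3*7*(-⅕)*l = 21 - (-21)*l/5 = 21 + 21*l/5)
B(6, 12)/(-48) = (21 + (21/5)*12)/(-48) = -(21 + 252/5)/48 = -1/48*357/5 = -119/80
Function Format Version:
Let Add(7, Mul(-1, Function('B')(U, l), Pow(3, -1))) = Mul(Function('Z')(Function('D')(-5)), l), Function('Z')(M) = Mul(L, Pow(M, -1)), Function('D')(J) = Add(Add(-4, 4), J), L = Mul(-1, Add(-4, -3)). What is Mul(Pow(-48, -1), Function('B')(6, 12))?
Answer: Rational(-119, 80) ≈ -1.4875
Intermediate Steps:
L = 7 (L = Mul(-1, -7) = 7)
Function('D')(J) = J (Function('D')(J) = Add(0, J) = J)
Function('Z')(M) = Mul(7, Pow(M, -1))
Function('B')(U, l) = Add(21, Mul(Rational(21, 5), l)) (Function('B')(U, l) = Add(21, Mul(-3, Mul(Mul(7, Pow(-5, -1)), l))) = Add(21, Mul(-3, Mul(Mul(7, Rational(-1, 5)), l))) = Add(21, Mul(-3, Mul(Rational(-7, 5), l))) = Add(21, Mul(Rational(21, 5), l)))
Mul(Pow(-48, -1), Function('B')(6, 12)) = Mul(Pow(-48, -1), Add(21, Mul(Rational(21, 5), 12))) = Mul(Rational(-1, 48), Add(21, Rational(252, 5))) = Mul(Rational(-1, 48), Rational(357, 5)) = Rational(-119, 80)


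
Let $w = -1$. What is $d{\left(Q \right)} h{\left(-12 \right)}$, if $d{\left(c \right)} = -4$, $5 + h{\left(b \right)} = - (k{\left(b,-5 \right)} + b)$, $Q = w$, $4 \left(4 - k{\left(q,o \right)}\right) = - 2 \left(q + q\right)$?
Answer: $-60$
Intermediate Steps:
$k{\left(q,o \right)} = 4 + q$ ($k{\left(q,o \right)} = 4 - \frac{\left(-2\right) \left(q + q\right)}{4} = 4 - \frac{\left(-2\right) 2 q}{4} = 4 - \frac{\left(-4\right) q}{4} = 4 + q$)
$Q = -1$
$h{\left(b \right)} = -9 - 2 b$ ($h{\left(b \right)} = -5 - \left(\left(4 + b\right) + b\right) = -5 - \left(4 + 2 b\right) = -9 - 2 b$)
$d{\left(Q \right)} h{\left(-12 \right)} = - 4 \left(-9 - -24\right) = - 4 \left(-9 + 24\right) = \left(-4\right) 15 = -60$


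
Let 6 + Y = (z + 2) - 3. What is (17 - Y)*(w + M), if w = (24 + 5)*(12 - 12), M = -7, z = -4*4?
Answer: -280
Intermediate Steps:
z = -16
w = 0 (w = 29*0 = 0)
Y = -23 (Y = -6 + ((-16 + 2) - 3) = -6 + (-14 - 3) = -6 - 17 = -23)
(17 - Y)*(w + M) = (17 - 1*(-23))*(0 - 7) = (17 + 23)*(-7) = 40*(-7) = -280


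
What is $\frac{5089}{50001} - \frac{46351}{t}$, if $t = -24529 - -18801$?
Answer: $\frac{335249449}{40915104} \approx 8.1938$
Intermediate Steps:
$t = -5728$ ($t = -24529 + 18801 = -5728$)
$\frac{5089}{50001} - \frac{46351}{t} = \frac{5089}{50001} - \frac{46351}{-5728} = 5089 \cdot \frac{1}{50001} - - \frac{46351}{5728} = \frac{727}{7143} + \frac{46351}{5728} = \frac{335249449}{40915104}$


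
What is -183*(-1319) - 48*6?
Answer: 241089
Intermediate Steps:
-183*(-1319) - 48*6 = 241377 - 288 = 241089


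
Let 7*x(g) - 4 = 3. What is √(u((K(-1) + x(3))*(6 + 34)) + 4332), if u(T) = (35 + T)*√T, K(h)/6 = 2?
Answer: √(4332 + 1110*√130) ≈ 130.34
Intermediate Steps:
x(g) = 1 (x(g) = 4/7 + (⅐)*3 = 4/7 + 3/7 = 1)
K(h) = 12 (K(h) = 6*2 = 12)
u(T) = √T*(35 + T)
√(u((K(-1) + x(3))*(6 + 34)) + 4332) = √(√((12 + 1)*(6 + 34))*(35 + (12 + 1)*(6 + 34)) + 4332) = √(√(13*40)*(35 + 13*40) + 4332) = √(√520*(35 + 520) + 4332) = √((2*√130)*555 + 4332) = √(1110*√130 + 4332) = √(4332 + 1110*√130)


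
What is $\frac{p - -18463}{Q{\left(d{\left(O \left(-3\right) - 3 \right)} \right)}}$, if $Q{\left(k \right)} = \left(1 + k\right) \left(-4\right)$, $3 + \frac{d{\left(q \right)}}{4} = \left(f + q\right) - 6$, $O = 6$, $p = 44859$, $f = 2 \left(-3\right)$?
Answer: $\frac{31661}{286} \approx 110.7$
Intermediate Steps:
$f = -6$
$d{\left(q \right)} = -60 + 4 q$ ($d{\left(q \right)} = -12 + 4 \left(\left(-6 + q\right) - 6\right) = -12 + 4 \left(-12 + q\right) = -12 + \left(-48 + 4 q\right) = -60 + 4 q$)
$Q{\left(k \right)} = -4 - 4 k$
$\frac{p - -18463}{Q{\left(d{\left(O \left(-3\right) - 3 \right)} \right)}} = \frac{44859 - -18463}{-4 - 4 \left(-60 + 4 \left(6 \left(-3\right) - 3\right)\right)} = \frac{44859 + 18463}{-4 - 4 \left(-60 + 4 \left(-18 - 3\right)\right)} = \frac{63322}{-4 - 4 \left(-60 + 4 \left(-21\right)\right)} = \frac{63322}{-4 - 4 \left(-60 - 84\right)} = \frac{63322}{-4 - -576} = \frac{63322}{-4 + 576} = \frac{63322}{572} = 63322 \cdot \frac{1}{572} = \frac{31661}{286}$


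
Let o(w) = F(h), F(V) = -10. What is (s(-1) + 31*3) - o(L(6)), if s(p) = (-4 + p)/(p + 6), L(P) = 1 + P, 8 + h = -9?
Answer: 102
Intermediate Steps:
h = -17 (h = -8 - 9 = -17)
o(w) = -10
s(p) = (-4 + p)/(6 + p)
(s(-1) + 31*3) - o(L(6)) = ((-4 - 1)/(6 - 1) + 31*3) - 1*(-10) = (-5/5 + 93) + 10 = ((⅕)*(-5) + 93) + 10 = (-1 + 93) + 10 = 92 + 10 = 102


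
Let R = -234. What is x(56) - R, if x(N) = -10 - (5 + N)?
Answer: 163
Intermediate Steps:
x(N) = -15 - N (x(N) = -10 + (-5 - N) = -15 - N)
x(56) - R = (-15 - 1*56) - 1*(-234) = (-15 - 56) + 234 = -71 + 234 = 163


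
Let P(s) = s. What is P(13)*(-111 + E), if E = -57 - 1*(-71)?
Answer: -1261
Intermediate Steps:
E = 14 (E = -57 + 71 = 14)
P(13)*(-111 + E) = 13*(-111 + 14) = 13*(-97) = -1261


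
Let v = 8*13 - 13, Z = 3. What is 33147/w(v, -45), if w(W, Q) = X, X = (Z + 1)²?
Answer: 33147/16 ≈ 2071.7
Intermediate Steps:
v = 91 (v = 104 - 13 = 91)
X = 16 (X = (3 + 1)² = 4² = 16)
w(W, Q) = 16
33147/w(v, -45) = 33147/16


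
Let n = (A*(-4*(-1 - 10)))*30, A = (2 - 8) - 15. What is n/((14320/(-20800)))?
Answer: 7207200/179 ≈ 40264.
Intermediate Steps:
A = -21 (A = -6 - 15 = -21)
n = -27720 (n = -(-84)*(-1 - 10)*30 = -(-84)*(-11)*30 = -21*44*30 = -924*30 = -27720)
n/((14320/(-20800))) = -27720/(14320/(-20800)) = -27720/(14320*(-1/20800)) = -27720/(-179/260) = -27720*(-260/179) = 7207200/179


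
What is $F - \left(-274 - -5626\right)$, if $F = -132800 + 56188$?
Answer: $-81964$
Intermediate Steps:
$F = -76612$
$F - \left(-274 - -5626\right) = -76612 - \left(-274 - -5626\right) = -76612 - \left(-274 + 5626\right) = -76612 - 5352 = -81964$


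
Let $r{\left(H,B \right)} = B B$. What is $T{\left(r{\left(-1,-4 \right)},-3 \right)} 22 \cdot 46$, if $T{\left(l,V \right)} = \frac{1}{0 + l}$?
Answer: $\frac{253}{4} \approx 63.25$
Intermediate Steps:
$r{\left(H,B \right)} = B^{2}$
$T{\left(l,V \right)} = \frac{1}{l}$
$T{\left(r{\left(-1,-4 \right)},-3 \right)} 22 \cdot 46 = \frac{1}{\left(-4\right)^{2}} \cdot 22 \cdot 46 = \frac{1}{16} \cdot 22 \cdot 46 = \frac{11}{8} \cdot 46 = \frac{253}{4}$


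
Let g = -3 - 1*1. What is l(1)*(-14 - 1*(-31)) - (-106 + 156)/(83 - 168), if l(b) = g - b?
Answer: -1435/17 ≈ -84.412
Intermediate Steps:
g = -4 (g = -3 - 1 = -4)
l(b) = -4 - b
l(1)*(-14 - 1*(-31)) - (-106 + 156)/(83 - 168) = (-4 - 1*1)*(-14 - 1*(-31)) - (-106 + 156)/(83 - 168) = (-4 - 1)*(-14 + 31) - 50/(-85) = -5*17 - 50*(-1)/85 = -85 - 1*(-10/17) = -85 + 10/17 = -1435/17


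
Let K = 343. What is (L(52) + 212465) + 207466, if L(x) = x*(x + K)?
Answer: 440471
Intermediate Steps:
L(x) = x*(343 + x) (L(x) = x*(x + 343) = x*(343 + x))
(L(52) + 212465) + 207466 = (52*(343 + 52) + 212465) + 207466 = (52*395 + 212465) + 207466 = (20540 + 212465) + 207466 = 233005 + 207466 = 440471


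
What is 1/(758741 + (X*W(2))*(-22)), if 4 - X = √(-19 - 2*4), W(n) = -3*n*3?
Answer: 760325/578098339657 + 1188*I*√3/578098339657 ≈ 1.3152e-6 + 3.5594e-9*I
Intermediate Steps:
W(n) = -9*n
X = 4 - 3*I*√3 (X = 4 - √(-19 - 2*4) = 4 - √(-19 - 8) = 4 - √(-27) = 4 - 3*I*√3 ≈ 4.0 - 5.1962*I)
1/(758741 + (X*W(2))*(-22)) = 1/(758741 + ((4 - 3*I*√3)*(-9*2))*(-22)) = 1/(758741 + ((4 - 3*I*√3)*(-18))*(-22)) = 1/(758741 + (-72 + 54*I*√3)*(-22)) = 1/(758741 + (1584 - 1188*I*√3)) = 1/(760325 - 1188*I*√3)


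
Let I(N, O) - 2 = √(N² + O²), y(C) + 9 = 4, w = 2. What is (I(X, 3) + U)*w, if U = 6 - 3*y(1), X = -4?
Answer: 56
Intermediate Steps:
y(C) = -5 (y(C) = -9 + 4 = -5)
I(N, O) = 2 + √(N² + O²)
U = 21 (U = 6 - 3*(-5) = 6 + 15 = 21)
(I(X, 3) + U)*w = ((2 + √((-4)² + 3²)) + 21)*2 = ((2 + √(16 + 9)) + 21)*2 = ((2 + √25) + 21)*2 = ((2 + 5) + 21)*2 = (7 + 21)*2 = 28*2 = 56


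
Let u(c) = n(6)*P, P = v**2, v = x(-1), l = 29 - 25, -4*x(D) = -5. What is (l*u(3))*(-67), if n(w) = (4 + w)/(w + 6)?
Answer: -8375/24 ≈ -348.96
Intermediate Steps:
x(D) = 5/4 (x(D) = -1/4*(-5) = 5/4)
n(w) = (4 + w)/(6 + w)
l = 4
v = 5/4 ≈ 1.2500
P = 25/16 (P = (5/4)**2 = 25/16 ≈ 1.5625)
u(c) = 125/96 (u(c) = ((4 + 6)/(6 + 6))*(25/16) = (10/12)*(25/16) = ((1/12)*10)*(25/16) = (5/6)*(25/16) = 125/96)
(l*u(3))*(-67) = (4*(125/96))*(-67) = (125/24)*(-67) = -8375/24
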